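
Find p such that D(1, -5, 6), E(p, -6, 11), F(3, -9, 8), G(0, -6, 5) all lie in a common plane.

Normal to plane DFG: n = (6, 0, -6); plane equation n·P = -30.
Requiring n·E = -30: (6)p + (-66) = -30.
So p = 6.

6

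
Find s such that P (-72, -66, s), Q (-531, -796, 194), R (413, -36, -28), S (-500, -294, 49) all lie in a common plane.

-18

The points are coplanar iff PQ · (PR × PS) = 0.
Expanding, this is linear in s: (-450328)s + (-8105904) = 0.
So s = -18.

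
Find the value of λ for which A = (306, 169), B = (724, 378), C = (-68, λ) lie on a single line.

-18

The three points are collinear iff det[AB; AC] = 0.
This determinant is linear in λ: (418)λ + (7524) = 0, so λ = -18.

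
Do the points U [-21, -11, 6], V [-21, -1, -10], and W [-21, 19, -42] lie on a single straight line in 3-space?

Yes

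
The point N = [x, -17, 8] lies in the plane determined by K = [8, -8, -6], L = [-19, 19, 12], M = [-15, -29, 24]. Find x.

-3

Coplanarity requires KL · (KM × KN) = 0.
KL = (-27, 27, 18), KM = (-23, -21, 30); the triple product is linear in x with coefficient 1188 and constant term 3564.
Setting it to zero: x = -3.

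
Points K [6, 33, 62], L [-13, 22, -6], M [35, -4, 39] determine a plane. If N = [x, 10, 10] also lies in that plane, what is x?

The plane through K, L, M has equation −2263x − 2409y + 1022z = -29711.
Substituting N: (-2263)x + (-13870) = -29711, so x = 7.

7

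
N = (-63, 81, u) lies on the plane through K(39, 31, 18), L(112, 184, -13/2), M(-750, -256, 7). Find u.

A normal to the plane is n = KL × KM = (-17429/2, 40267/2, 99766).
N lies in the plane iff n · KN = 0.
This gives (99766)u + (99766) = 0, so u = -1.

-1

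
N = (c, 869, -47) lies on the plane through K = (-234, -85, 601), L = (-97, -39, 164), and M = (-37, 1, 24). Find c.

534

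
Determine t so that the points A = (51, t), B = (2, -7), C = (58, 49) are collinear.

42

Collinearity: (A − B) must be parallel to (C − B) = (56, 56).
Cross-multiplying the components: (t − (-7))·(56) = (49)·(56).
Solving gives t = 42.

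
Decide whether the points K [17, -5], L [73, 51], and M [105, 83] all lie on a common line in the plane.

KL = (56, 56), KM = (88, 88).
Twice the signed area of △KLM is (56)(88) − (56)(88) = 0.
The triangle is degenerate (zero area), so the points are collinear.

Yes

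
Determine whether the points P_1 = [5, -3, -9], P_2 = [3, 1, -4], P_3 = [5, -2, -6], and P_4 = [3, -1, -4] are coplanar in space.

A normal to the plane through P_1, P_2, P_3 is n = P_1P_2 × P_1P_3 = (7, 6, -2).
The plane has equation n·P = 35. For P_4: n·P_4 = 23.
23 ≠ 35, so P_4 is off the plane.

No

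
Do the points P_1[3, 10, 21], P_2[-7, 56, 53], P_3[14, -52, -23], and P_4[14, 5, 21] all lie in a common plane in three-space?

Yes

The four points are coplanar iff the 3×3 determinant with rows P_1P_2, P_1P_3, P_1P_4 is zero.
Rows: (-10, 46, 32), (11, -62, -44), (11, -5, 0).
Expanding along the first row: (-10)(-220) − (46)(484) + (32)(627) = 0.
Zero determinant ⇒ coplanar.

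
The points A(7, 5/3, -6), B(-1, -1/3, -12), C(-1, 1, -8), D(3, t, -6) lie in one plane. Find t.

5/3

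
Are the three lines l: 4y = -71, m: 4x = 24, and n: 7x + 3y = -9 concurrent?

No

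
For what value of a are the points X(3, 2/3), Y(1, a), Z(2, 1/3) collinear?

0

Collinearity: (Y − X) must be parallel to (Z − X) = (-1, -1/3).
Cross-multiplying the components: (a − 2/3)·(-1) = (-2)·(-1/3).
Solving gives a = 0.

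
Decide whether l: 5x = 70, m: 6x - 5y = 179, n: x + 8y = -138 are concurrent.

The three lines meet at one point iff the augmented coefficient matrix [aᵢ bᵢ cᵢ] has rank < 3, i.e. its determinant vanishes.
Here the determinant is 0.
It vanishes, so the lines are concurrent at (14, -19).

Yes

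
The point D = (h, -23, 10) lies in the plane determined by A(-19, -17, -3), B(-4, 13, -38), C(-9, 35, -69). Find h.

-4

The plane through A, B, C has equation −160x + 640y + 480z = -9280.
Substituting D: (-160)h + (-9920) = -9280, so h = -4.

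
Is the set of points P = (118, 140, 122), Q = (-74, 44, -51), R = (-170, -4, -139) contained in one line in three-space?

PQ = (-192, -96, -173), PR = (-288, -144, -261).
Comparing components 2 and 3: (-96)(-261) − (-173)(-144) = 144 ≠ 0, so PQ and PR are not parallel and the points are not collinear.

No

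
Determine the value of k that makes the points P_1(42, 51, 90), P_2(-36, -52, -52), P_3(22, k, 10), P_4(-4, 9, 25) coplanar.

Coplanarity ⇔ det[P_1P_2; P_1P_3; P_1P_4] = 0.
Expanding, this is linear in k: (-1462)k + (-27778) = 0.
So k = -19.

-19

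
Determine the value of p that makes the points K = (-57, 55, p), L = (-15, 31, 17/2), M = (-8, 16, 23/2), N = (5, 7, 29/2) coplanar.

-1/2

Coplanarity ⇔ det[KL; KM; KN] = 0.
Expanding, this is linear in p: (-132)p + (-66) = 0.
So p = -1/2.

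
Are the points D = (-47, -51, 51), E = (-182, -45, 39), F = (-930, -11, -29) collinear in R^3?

DE = (-135, 6, -12), DF = (-883, 40, -80).
DE × DF = (0, -204, -102).
The cross product is nonzero, so the points do not lie on one line.

No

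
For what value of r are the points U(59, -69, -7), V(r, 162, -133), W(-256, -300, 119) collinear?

374

Collinearity requires UV × UW = 0; each component is linear in r.
The y-component gives (-126)r + (47124) = 0, so r = 374.
The remaining components then also vanish.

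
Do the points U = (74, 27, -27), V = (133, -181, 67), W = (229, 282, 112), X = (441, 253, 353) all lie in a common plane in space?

Yes

With U as base: UV = (59, -208, 94), UW = (155, 255, 139), UX = (367, 226, 380).
UW × UX = (65486, -7887, -58555).
UV · (UW × UX) = 0.
The scalar triple product vanishes, so the four points are coplanar.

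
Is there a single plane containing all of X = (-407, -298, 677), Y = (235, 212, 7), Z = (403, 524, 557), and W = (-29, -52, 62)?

Yes

With X as base: XY = (642, 510, -670), XZ = (810, 822, -120), XW = (378, 246, -615).
XZ × XW = (-476010, 452790, -111456).
XY · (XZ × XW) = 0.
The scalar triple product vanishes, so the four points are coplanar.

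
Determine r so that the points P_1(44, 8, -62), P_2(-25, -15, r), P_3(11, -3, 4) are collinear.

Direction P_1P_3 = (-33, -11, 66). From the x-coordinate of P_2, the parameter along the line is τ = (-25 − 44)/(-33) = 23/11.
Then r = (-62) + 23/11·(66) = 76.

76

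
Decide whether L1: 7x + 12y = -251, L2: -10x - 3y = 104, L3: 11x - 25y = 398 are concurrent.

No

The three lines meet at one point iff the augmented coefficient matrix [aᵢ bᵢ cᵢ] has rank < 3, i.e. its determinant vanishes.
Here the determinant is 297.
Nonzero, so no common point exists.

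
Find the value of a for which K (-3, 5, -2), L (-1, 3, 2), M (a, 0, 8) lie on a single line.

2

Collinearity requires KL × KM = 0; each component is linear in a.
The y-component gives (4)a + (-8) = 0, so a = 2.
The remaining components then also vanish.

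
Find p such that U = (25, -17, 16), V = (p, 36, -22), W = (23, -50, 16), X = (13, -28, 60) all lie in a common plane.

38

Coplanarity ⇔ det[UV; UW; UX] = 0.
Expanding, this is linear in p: (-1452)p + (55176) = 0.
So p = 38.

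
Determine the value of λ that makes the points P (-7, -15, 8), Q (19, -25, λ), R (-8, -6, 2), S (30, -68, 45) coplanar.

16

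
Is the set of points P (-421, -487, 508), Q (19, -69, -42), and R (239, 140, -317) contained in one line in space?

PQ = (440, 418, -550), PR = (660, 627, -825).
Each component of PR is 3/2 times the corresponding component of PQ, so PR = 3/2·PQ and the points are collinear.

Yes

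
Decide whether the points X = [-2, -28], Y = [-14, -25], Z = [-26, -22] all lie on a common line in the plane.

Yes

XY = (-12, 3), XZ = (-24, 6).
Twice the signed area of △XYZ is (-12)(6) − (3)(-24) = 0.
The triangle is degenerate (zero area), so the points are collinear.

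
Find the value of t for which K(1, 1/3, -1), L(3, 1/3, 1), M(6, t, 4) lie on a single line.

Direction KL = (2, 0, 2). From the x-coordinate of M, the parameter along the line is τ = (6 − 1)/2 = 5/2.
Then t = 1/3 + 5/2·(0) = 1/3.

1/3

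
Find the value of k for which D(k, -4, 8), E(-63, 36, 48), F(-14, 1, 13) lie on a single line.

Collinearity requires DE × DF = 0; each component is linear in k.
The y-component gives (-35)k + (-245) = 0, so k = -7.
The remaining components then also vanish.

-7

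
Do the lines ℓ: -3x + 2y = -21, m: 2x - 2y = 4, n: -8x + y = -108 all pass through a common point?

No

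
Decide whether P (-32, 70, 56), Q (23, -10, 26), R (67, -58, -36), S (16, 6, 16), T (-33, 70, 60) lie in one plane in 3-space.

The plane through P, Q, R has normal n = PQ × PR = (3520, 2090, 880) and equation n·X = 82940.
Checking the remaining points: n·S = 82940, n·T = 82940.
All equal 82940, so all 5 points lie in one plane.

Yes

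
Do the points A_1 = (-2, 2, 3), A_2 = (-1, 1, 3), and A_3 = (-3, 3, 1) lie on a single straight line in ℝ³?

No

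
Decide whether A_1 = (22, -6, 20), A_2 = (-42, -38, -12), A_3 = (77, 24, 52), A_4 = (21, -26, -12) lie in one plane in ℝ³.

With A_1 as base: A_1A_2 = (-64, -32, -32), A_1A_3 = (55, 30, 32), A_1A_4 = (-1, -20, -32).
A_1A_3 × A_1A_4 = (-320, 1728, -1070).
A_1A_2 · (A_1A_3 × A_1A_4) = -576.
Since -576 ≠ 0, the four points are not coplanar.

No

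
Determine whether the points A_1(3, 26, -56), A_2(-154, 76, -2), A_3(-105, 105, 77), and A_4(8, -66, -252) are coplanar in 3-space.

With A_1 as base: A_1A_2 = (-157, 50, 54), A_1A_3 = (-108, 79, 133), A_1A_4 = (5, -92, -196).
A_1A_3 × A_1A_4 = (-3248, -20503, 9541).
A_1A_2 · (A_1A_3 × A_1A_4) = 0.
The scalar triple product vanishes, so the four points are coplanar.

Yes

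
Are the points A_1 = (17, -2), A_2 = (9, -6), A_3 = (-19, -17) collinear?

No

A_1A_2 = (-8, -4), A_1A_3 = (-36, -15).
det[A_1A_2; A_1A_3] = (-8)(-15) − (-4)(-36) = -24.
The determinant is nonzero, so they are not collinear.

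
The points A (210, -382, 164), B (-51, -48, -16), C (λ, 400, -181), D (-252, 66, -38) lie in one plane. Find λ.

Normal to plane ABD: n = (13172, 30438, 37380); plane equation n·P = -2730876.
Requiring n·C = -2730876: (13172)λ + (5409420) = -2730876.
So λ = -618.

-618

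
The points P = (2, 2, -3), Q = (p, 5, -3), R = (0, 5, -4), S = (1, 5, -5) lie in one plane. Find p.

-1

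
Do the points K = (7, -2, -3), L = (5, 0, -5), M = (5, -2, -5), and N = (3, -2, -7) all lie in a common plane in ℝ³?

Yes

A normal to the plane through K, L, M is n = KL × KM = (-4, 0, 4).
The plane has equation n·P = -40. For N: n·N = -40.
Equal, so N lies in the plane and all four are coplanar.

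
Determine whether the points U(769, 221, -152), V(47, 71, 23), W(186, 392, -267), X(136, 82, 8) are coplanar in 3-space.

With U as base: UV = (-722, -150, 175), UW = (-583, 171, -115), UX = (-633, -139, 160).
UW × UX = (11375, 166075, 189280).
UV · (UW × UX) = 0.
The scalar triple product vanishes, so the four points are coplanar.

Yes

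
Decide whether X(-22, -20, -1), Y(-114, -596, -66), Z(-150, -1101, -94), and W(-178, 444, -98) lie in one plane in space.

With X as base: XY = (-92, -576, -65), XZ = (-128, -1081, -93), XW = (-156, 464, -97).
XZ × XW = (148009, 2092, -228028).
XY · (XZ × XW) = 0.
The scalar triple product vanishes, so the four points are coplanar.

Yes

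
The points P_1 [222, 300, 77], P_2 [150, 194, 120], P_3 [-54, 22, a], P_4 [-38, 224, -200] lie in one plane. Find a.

Normal to plane P_1P_2P_4: n = (32630, -31124, -22088); plane equation n·P = -3794116.
Requiring n·P_3 = -3794116: (-22088)a + (-2446748) = -3794116.
So a = 61.

61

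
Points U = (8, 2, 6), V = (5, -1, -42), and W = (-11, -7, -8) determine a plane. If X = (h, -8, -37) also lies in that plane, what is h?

A normal to the plane is n = UV × UW = (-390, 870, -30).
X lies in the plane iff n · UX = 0.
This gives (-390)h + (-4290) = 0, so h = -11.

-11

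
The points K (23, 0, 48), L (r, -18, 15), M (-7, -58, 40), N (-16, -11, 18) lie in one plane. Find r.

-22

Normal to plane KMN: n = (1652, -588, -1932); plane equation n·P = -54740.
Requiring n·L = -54740: (1652)r + (-18396) = -54740.
So r = -22.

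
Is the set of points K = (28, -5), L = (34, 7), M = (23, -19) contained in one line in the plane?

No

KL = (6, 12), KM = (-5, -14).
det[KL; KM] = (6)(-14) − (12)(-5) = -24.
The determinant is nonzero, so they are not collinear.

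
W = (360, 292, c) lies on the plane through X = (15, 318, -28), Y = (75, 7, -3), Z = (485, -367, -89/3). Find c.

A normal to the plane is n = XY × XZ = (52930/3, 11850, 105070).
W lies in the plane iff n · XW = 0.
This gives (105070)c + (8720810) = 0, so c = -83.

-83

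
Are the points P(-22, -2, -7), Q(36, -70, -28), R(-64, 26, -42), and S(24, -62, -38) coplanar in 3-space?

Yes

With P as base: PQ = (58, -68, -21), PR = (-42, 28, -35), PS = (46, -60, -31).
PR × PS = (-2968, -2912, 1232).
PQ · (PR × PS) = 0.
The scalar triple product vanishes, so the four points are coplanar.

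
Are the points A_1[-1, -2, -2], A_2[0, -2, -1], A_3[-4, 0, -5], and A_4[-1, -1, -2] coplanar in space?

Yes

A normal to the plane through A_1, A_2, A_3 is n = A_1A_2 × A_1A_3 = (-2, 0, 2).
The plane has equation n·P = -2. For A_4: n·A_4 = -2.
Equal, so A_4 lies in the plane and all four are coplanar.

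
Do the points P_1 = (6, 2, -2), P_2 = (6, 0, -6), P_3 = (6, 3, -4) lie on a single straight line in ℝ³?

P_1P_2 = (0, -2, -4), P_1P_3 = (0, 1, -2).
Comparing components 2 and 3: (-2)(-2) − (-4)(1) = 8 ≠ 0, so P_1P_2 and P_1P_3 are not parallel and the points are not collinear.

No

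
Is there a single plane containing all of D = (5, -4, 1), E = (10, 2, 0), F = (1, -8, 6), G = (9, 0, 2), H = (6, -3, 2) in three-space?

The plane through D, E, F has normal n = DE × DF = (26, -21, 4) and equation n·P = 218.
Checking the remaining points: n·G = 242, n·H = 227.
Since n·G = 242 ≠ 218, G is off the plane and the points are not all coplanar.

No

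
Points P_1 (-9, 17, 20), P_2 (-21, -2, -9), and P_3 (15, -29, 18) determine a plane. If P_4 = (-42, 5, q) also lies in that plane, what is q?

-31

Coplanarity requires P_1P_2 · (P_1P_3 × P_1P_4) = 0.
P_1P_2 = (-12, -19, -29), P_1P_3 = (24, -46, -2); the triple product is linear in q with coefficient 1008 and constant term 31248.
Setting it to zero: q = -31.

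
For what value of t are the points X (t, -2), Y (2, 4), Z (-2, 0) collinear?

Collinearity: (X − Y) must be parallel to (Z − Y) = (-4, -4).
Cross-multiplying the components: (t − 2)·(-4) = (-6)·(-4).
Solving gives t = -4.

-4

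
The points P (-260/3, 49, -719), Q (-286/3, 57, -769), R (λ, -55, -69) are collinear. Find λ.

26

Direction PQ = (-26/3, 8, -50). From the y-coordinate of R, the parameter along the line is τ = (-55 − 49)/8 = -13.
Then λ = (-260/3) + (-13)·(-26/3) = 26.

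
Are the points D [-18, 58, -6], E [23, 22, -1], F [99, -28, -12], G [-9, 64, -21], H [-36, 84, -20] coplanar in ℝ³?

No

The plane through D, E, F has normal n = DE × DF = (646, 831, 686) and equation n·P = 32454.
Checking the remaining points: n·G = 32964, n·H = 32828.
Since n·G = 32964 ≠ 32454, G is off the plane and the points are not all coplanar.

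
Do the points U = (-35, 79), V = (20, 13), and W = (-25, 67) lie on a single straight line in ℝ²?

UV = (55, -66), UW = (10, -12).
Twice the signed area of △UVW is (55)(-12) − (-66)(10) = 0.
The triangle is degenerate (zero area), so the points are collinear.

Yes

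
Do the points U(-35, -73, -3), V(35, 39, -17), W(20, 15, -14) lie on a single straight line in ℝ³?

UV = (70, 112, -14), UW = (55, 88, -11).
UV × UW = (0, 0, 0).
The cross product vanishes, so the three points are collinear.

Yes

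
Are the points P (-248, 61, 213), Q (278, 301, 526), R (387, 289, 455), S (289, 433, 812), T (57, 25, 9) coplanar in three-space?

The plane through P, Q, R has normal n = PQ × PR = (-13284, 71463, -32472) and equation n·X = 737139.
Checking the remaining points: n·S = 737139, n·T = 737139.
All equal 737139, so all 5 points lie in one plane.

Yes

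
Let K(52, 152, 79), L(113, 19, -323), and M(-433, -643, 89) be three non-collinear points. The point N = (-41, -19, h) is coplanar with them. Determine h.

49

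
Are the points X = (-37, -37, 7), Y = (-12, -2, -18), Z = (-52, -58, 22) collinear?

Yes

XY = (25, 35, -25), XZ = (-15, -21, 15).
Each component of XZ is -3/5 times the corresponding component of XY, so XZ = -3/5·XY and the points are collinear.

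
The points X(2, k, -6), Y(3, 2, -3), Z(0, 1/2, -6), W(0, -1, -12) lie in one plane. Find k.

The points are coplanar iff XY · (XZ × XW) = 0.
Expanding, this is linear in k: (18)k + (-18) = 0.
So k = 1.

1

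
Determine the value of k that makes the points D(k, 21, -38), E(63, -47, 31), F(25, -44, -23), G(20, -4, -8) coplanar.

Coplanarity ⇔ det[DE; DF; DG] = 0.
Expanding, this is linear in k: (-2205)k + (-22050) = 0.
So k = -10.

-10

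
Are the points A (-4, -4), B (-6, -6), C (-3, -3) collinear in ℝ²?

Yes

AB = (-2, -2), AC = (1, 1).
Checking proportionality: AC = -1/2·AB, so the vectors are parallel and the points are collinear.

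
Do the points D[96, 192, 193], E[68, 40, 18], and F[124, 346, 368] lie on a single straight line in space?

No

DE = (-28, -152, -175), DF = (28, 154, 175).
DE × DF = (350, 0, -56).
The cross product is nonzero, so the points do not lie on one line.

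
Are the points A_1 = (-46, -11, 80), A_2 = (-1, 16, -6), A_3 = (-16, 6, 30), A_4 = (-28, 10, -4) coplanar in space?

No

With A_1 as base: A_1A_2 = (45, 27, -86), A_1A_3 = (30, 17, -50), A_1A_4 = (18, 21, -84).
A_1A_3 × A_1A_4 = (-378, 1620, 324).
A_1A_2 · (A_1A_3 × A_1A_4) = -1134.
Since -1134 ≠ 0, the four points are not coplanar.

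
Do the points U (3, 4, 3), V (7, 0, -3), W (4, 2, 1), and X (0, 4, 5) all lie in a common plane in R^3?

No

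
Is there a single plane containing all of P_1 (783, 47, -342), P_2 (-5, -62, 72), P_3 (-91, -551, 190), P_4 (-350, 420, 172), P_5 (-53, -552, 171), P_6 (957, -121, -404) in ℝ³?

No

The plane through P_1, P_2, P_3 has normal n = P_1P_2 × P_1P_3 = (189584, 57380, 375958) and equation n·P = 22563496.
Checking the remaining points: n·P_4 = 22409976, n·P_5 = 22567106, n·P_6 = 22601876.
Since n·P_4 = 22409976 ≠ 22563496, P_4 is off the plane and the points are not all coplanar.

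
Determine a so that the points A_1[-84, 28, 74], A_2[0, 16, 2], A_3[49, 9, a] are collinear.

-40

Collinearity requires A_1A_2 × A_1A_3 = 0; each component is linear in a.
The x-component gives (-12)a + (-480) = 0, so a = -40.
The remaining components then also vanish.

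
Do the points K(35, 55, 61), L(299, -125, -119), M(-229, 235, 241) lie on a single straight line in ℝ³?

KL = (264, -180, -180), KM = (-264, 180, 180).
Each component of KM is -1 times the corresponding component of KL, so KM = -1·KL and the points are collinear.

Yes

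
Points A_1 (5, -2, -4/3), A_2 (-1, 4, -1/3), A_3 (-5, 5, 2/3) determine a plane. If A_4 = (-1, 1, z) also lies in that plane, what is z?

Coplanarity requires A_1A_2 · (A_1A_3 × A_1A_4) = 0.
A_1A_2 = (-6, 6, 1), A_1A_3 = (-10, 7, 2); the triple product is linear in z with coefficient 18 and constant term 0.
Setting it to zero: z = 0.

0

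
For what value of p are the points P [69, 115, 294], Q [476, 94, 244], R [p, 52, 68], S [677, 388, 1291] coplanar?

Normal to plane PQS: n = (-7287, -436179, 123879); plane equation n·X = -14242962.
Requiring n·R = -14242962: (-7287)p + (-14257536) = -14242962.
So p = -2.

-2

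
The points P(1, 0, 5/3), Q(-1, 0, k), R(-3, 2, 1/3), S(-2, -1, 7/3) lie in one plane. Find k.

Normal to plane PRS: n = (0, 20/3, 10); plane equation n·X = 50/3.
Requiring n·Q = 50/3: (10)k + (0) = 50/3.
So k = 5/3.

5/3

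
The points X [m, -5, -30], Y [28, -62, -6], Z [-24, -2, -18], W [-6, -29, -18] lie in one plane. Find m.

Coplanarity ⇔ det[XY; XZ; XW] = 0.
Expanding, this is linear in m: (324)m + (11016) = 0.
So m = -34.

-34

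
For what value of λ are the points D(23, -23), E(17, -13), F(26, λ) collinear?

Collinearity: (F − D) must be parallel to (E − D) = (-6, 10).
Cross-multiplying the components: (λ − (-23))·(-6) = (3)·(10).
Solving gives λ = -28.

-28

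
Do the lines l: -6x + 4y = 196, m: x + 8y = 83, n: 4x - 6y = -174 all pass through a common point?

No

Intersecting l and m: solving the 2×2 system gives (x, y) = (-309/13, 347/26).
Substitute into n: (4)(-309/13) + (-6)(347/26) = -2277/13.
But n requires -174 ≠ -2277/13, so the three lines have no common point.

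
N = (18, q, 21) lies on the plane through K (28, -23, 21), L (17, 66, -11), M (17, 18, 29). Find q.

A normal to the plane is n = KL × KM = (2024, 440, 528).
N lies in the plane iff n · KN = 0.
This gives (440)q + (-10120) = 0, so q = 23.

23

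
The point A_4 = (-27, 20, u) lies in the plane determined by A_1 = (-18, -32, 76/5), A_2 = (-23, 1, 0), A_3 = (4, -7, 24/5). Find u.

Coplanarity requires A_1A_2 · (A_1A_3 × A_1A_4) = 0.
A_1A_2 = (-5, 33, -76/5), A_1A_3 = (22, 25, -52/5); the triple product is linear in u with coefficient -851 and constant term -37444/5.
Setting it to zero: u = -44/5.

-44/5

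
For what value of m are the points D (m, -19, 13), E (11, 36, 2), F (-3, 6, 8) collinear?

-44/3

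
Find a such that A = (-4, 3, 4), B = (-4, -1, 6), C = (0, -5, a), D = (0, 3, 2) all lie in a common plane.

Coplanarity ⇔ det[AB; AC; AD] = 0.
Expanding, this is linear in a: (-16)a + (96) = 0.
So a = 6.

6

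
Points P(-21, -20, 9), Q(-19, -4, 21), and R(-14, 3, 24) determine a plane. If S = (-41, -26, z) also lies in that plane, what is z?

15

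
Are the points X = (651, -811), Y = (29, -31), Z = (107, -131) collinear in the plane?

No

XY = (-622, 780), XZ = (-544, 680).
If collinear, XZ would be a scalar multiple of XY. But (-622)·(680) ≠ (780)·(-544) (difference 1360), so they are not parallel; the points are not collinear.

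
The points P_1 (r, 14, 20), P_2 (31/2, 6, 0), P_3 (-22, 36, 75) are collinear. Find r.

Direction P_2P_3 = (-75/2, 30, 75). From the y-coordinate of P_1, the parameter along the line is τ = (14 − 6)/30 = 4/15.
Then r = 31/2 + 4/15·(-75/2) = 11/2.

11/2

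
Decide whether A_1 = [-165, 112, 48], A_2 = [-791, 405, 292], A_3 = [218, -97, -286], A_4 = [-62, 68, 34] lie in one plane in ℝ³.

With A_1 as base: A_1A_2 = (-626, 293, 244), A_1A_3 = (383, -209, -334), A_1A_4 = (103, -44, -14).
A_1A_3 × A_1A_4 = (-11770, -29040, 4675).
A_1A_2 · (A_1A_3 × A_1A_4) = 0.
The scalar triple product vanishes, so the four points are coplanar.

Yes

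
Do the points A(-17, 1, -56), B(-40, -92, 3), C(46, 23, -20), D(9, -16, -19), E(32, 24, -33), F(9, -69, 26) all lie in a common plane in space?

Yes

The plane through A, B, C has normal n = AB × AC = (-4646, 4545, 5353) and equation n·P = -216241.
Checking the remaining points: n·D = -216241, n·E = -216241, n·F = -216241.
All equal -216241, so all 6 points lie in one plane.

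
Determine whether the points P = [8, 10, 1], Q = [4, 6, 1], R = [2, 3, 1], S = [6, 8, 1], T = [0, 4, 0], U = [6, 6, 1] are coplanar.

No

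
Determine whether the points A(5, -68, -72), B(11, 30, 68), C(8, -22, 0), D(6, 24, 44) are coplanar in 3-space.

A normal to the plane through A, B, C is n = AB × AC = (616, -12, -18).
The plane has equation n·P = 5192. For D: n·D = 2616.
2616 ≠ 5192, so D is off the plane.

No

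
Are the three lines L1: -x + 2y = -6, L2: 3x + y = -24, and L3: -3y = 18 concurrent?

Yes

Intersecting L1 and L2: solving the 2×2 system gives (x, y) = (-6, -6).
Substitute into L3: (0)(-6) + (-3)(-6) = 18.
This equals 18, so (-6, -6) lies on all three lines and they are concurrent.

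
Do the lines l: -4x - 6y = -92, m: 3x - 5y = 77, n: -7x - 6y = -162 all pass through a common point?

No

Intersecting l and m: solving the 2×2 system gives (x, y) = (461/19, -16/19).
Substitute into n: (-7)(461/19) + (-6)(-16/19) = -3131/19.
But n requires -162 ≠ -3131/19, so the three lines have no common point.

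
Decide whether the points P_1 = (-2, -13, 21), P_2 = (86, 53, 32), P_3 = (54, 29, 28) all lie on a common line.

Yes

P_1P_2 = (88, 66, 11), P_1P_3 = (56, 42, 7).
Each component of P_1P_3 is 7/11 times the corresponding component of P_1P_2, so P_1P_3 = 7/11·P_1P_2 and the points are collinear.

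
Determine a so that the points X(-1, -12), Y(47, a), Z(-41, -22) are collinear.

0

The three points are collinear iff det[XY; XZ] = 0.
This determinant is linear in a: (40)a + (0) = 0, so a = 0.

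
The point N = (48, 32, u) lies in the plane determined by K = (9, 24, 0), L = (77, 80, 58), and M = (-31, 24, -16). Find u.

The plane through K, L, M has equation −896x − 1232y + 2240z = -37632.
Substituting N: (2240)u + (-82432) = -37632, so u = 20.

20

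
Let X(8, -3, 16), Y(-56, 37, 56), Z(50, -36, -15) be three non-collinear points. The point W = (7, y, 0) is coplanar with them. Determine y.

A normal to the plane is n = XY × XZ = (80, -304, 432).
W lies in the plane iff n · XW = 0.
This gives (-304)y + (-7904) = 0, so y = -26.

-26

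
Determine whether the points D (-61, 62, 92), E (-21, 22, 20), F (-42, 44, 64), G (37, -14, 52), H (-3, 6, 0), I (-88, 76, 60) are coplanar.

Yes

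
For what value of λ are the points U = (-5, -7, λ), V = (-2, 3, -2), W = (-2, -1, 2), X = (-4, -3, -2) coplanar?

-1

The points are coplanar iff UV · (UW × UX) = 0.
Expanding, this is linear in λ: (8)λ + (8) = 0.
So λ = -1.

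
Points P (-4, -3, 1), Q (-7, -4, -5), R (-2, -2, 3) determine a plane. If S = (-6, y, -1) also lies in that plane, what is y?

A normal to the plane is n = PQ × PR = (4, -6, -1).
S lies in the plane iff n · PS = 0.
This gives (-6)y + (-24) = 0, so y = -4.

-4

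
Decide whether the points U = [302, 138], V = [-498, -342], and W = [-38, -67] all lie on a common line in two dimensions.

No

UV = (-800, -480), UW = (-340, -205).
If collinear, UW would be a scalar multiple of UV. But (-800)·(-205) ≠ (-480)·(-340) (difference 800), so they are not parallel; the points are not collinear.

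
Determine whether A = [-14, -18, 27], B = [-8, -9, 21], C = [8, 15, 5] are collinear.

Yes

AB = (6, 9, -6), AC = (22, 33, -22).
Each component of AC is 11/3 times the corresponding component of AB, so AC = 11/3·AB and the points are collinear.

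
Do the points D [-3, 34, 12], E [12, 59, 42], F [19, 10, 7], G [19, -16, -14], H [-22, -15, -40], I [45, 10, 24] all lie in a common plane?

The plane through D, E, F has normal n = DE × DF = (595, 735, -910) and equation n·P = 12285.
Checking the remaining points: n·G = 12285, n·H = 12285, n·I = 12285.
All equal 12285, so all 6 points lie in one plane.

Yes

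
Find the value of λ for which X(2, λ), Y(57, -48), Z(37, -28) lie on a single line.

Collinearity: (X − Y) must be parallel to (Z − Y) = (-20, 20).
Cross-multiplying the components: (λ − (-48))·(-20) = (-55)·(20).
Solving gives λ = 7.

7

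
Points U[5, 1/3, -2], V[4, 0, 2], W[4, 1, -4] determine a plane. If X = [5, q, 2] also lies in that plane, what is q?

-1/3

Coplanarity requires UV · (UW × UX) = 0.
UV = (-1, -1/3, 4), UW = (-1, 2/3, -2); the triple product is linear in q with coefficient -6 and constant term -2.
Setting it to zero: q = -1/3.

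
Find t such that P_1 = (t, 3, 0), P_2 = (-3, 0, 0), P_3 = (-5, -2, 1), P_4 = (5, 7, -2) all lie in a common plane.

The points are coplanar iff P_1P_2 · (P_1P_3 × P_1P_4) = 0.
Expanding, this is linear in t: (3)t + (-3) = 0.
So t = 1.

1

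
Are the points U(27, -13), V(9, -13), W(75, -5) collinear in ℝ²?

No

UV = (-18, 0), UW = (48, 8).
If collinear, UW would be a scalar multiple of UV. But (-18)·(8) ≠ (0)·(48) (difference -144), so they are not parallel; the points are not collinear.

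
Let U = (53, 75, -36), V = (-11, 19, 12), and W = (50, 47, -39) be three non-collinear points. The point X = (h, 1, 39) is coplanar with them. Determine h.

-44

Coplanarity requires UV · (UW × UX) = 0.
UV = (-64, -56, 48), UW = (-3, -28, -3); the triple product is linear in h with coefficient 1512 and constant term 66528.
Setting it to zero: h = -44.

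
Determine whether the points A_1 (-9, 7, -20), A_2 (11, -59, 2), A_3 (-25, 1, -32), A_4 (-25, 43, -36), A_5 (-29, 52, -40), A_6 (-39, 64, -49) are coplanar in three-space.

The plane through A_1, A_2, A_3 has normal n = A_1A_2 × A_1A_3 = (924, -112, -1176) and equation n·P = 14420.
Checking the remaining points: n·A_4 = 14420, n·A_5 = 14420, n·A_6 = 14420.
All equal 14420, so all 6 points lie in one plane.

Yes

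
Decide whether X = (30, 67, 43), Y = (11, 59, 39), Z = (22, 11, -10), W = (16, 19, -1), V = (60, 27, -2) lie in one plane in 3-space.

Yes

The plane through X, Y, Z has normal n = XY × XZ = (200, -975, 1000) and equation n·P = -16325.
Checking the remaining points: n·W = -16325, n·V = -16325.
All equal -16325, so all 5 points lie in one plane.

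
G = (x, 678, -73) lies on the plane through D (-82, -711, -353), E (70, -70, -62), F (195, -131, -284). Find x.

Coplanarity requires DE · (DF × DG) = 0.
DE = (152, 641, 291), DF = (277, 580, 69); the triple product is linear in x with coefficient -124551 and constant term 62150949.
Setting it to zero: x = 499.

499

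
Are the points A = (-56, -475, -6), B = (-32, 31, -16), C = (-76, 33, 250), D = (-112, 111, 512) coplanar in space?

With A as base: AB = (24, 506, -10), AC = (-20, 508, 256), AD = (-56, 586, 518).
AC × AD = (113128, -3976, 16728).
AB · (AC × AD) = 535936.
Since 535936 ≠ 0, the four points are not coplanar.

No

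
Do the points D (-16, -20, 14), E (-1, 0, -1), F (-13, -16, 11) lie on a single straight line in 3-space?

DE = (15, 20, -15), DF = (3, 4, -3).
Each component of DF is 1/5 times the corresponding component of DE, so DF = 1/5·DE and the points are collinear.

Yes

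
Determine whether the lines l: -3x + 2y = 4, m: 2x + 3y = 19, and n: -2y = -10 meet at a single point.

Yes

Intersecting l and m: solving the 2×2 system gives (x, y) = (2, 5).
Substitute into n: (0)(2) + (-2)(5) = -10.
This equals -10, so (2, 5) lies on all three lines and they are concurrent.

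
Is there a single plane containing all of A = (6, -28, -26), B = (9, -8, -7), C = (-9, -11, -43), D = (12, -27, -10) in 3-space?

No

The four points are coplanar iff the 3×3 determinant with rows AB, AC, AD is zero.
Rows: (3, 20, 19), (-15, 17, -17), (6, 1, 16).
Expanding along the first row: (3)(289) − (20)(-138) + (19)(-117) = 1404.
Nonzero ⇒ not coplanar.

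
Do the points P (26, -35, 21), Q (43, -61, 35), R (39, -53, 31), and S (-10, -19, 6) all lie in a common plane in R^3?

Yes

The four points are coplanar iff the 3×3 determinant with rows PQ, PR, PS is zero.
Rows: (17, -26, 14), (13, -18, 10), (-36, 16, -15).
Expanding along the first row: (17)(110) − (-26)(165) + (14)(-440) = 0.
Zero determinant ⇒ coplanar.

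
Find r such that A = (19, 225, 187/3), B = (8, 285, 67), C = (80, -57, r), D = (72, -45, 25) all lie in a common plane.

-3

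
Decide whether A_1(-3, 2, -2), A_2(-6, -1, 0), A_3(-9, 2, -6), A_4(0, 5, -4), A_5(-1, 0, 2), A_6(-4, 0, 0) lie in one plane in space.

The plane through A_1, A_2, A_3 has normal n = A_1A_2 × A_1A_3 = (12, -24, -18) and equation n·P = -48.
Checking the remaining points: n·A_4 = -48, n·A_5 = -48, n·A_6 = -48.
All equal -48, so all 6 points lie in one plane.

Yes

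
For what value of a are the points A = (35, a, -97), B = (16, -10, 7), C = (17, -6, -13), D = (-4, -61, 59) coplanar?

43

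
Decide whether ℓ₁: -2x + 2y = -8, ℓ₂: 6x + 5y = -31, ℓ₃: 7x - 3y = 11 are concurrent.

Lines aᵢx + bᵢy = cᵢ with pairwise distinct directions are concurrent exactly when det[aᵢ bᵢ cᵢ] = 0.
Here the determinant is -66.
Nonzero, so no common point exists.

No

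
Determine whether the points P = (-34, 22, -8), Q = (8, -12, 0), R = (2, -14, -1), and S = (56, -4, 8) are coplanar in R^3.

The four points are coplanar iff the 3×3 determinant with rows PQ, PR, PS is zero.
Rows: (42, -34, 8), (36, -36, 7), (90, -26, 16).
Expanding along the first row: (42)(-394) − (-34)(-54) + (8)(2304) = 48.
Nonzero ⇒ not coplanar.

No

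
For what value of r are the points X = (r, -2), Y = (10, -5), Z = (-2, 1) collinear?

4

Collinearity: (X − Y) must be parallel to (Z − Y) = (-12, 6).
Cross-multiplying the components: (r − 10)·(6) = (3)·(-12).
Solving gives r = 4.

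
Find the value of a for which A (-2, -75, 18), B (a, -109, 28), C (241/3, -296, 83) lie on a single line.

Collinearity requires AB × AC = 0; each component is linear in a.
The y-component gives (-65)a + (2080/3) = 0, so a = 32/3.
The remaining components then also vanish.

32/3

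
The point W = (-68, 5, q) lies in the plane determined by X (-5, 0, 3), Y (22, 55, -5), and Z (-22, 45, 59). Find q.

107

A normal to the plane is n = XY × XZ = (3440, -1376, 2150).
W lies in the plane iff n · XW = 0.
This gives (2150)q + (-230050) = 0, so q = 107.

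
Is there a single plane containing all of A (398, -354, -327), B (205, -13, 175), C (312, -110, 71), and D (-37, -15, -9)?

The four points are coplanar iff the 3×3 determinant with rows AB, AC, AD is zero.
Rows: (-193, 341, 502), (-86, 244, 398), (-435, 339, 318).
Expanding along the first row: (-193)(-57330) − (341)(145782) + (502)(76986) = 0.
Zero determinant ⇒ coplanar.

Yes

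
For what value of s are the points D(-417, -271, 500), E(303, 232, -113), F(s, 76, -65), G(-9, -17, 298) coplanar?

Normal to plane DEG: n = (54096, -104664, -22344); plane equation n·P = -5366088.
Requiring n·F = -5366088: (54096)s + (-6502104) = -5366088.
So s = 21.

21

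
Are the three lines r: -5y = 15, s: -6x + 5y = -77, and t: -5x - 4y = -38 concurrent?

Lines aᵢx + bᵢy = cᵢ with pairwise distinct directions are concurrent exactly when det[aᵢ bᵢ cᵢ] = 0.
Here the determinant is -50.
Nonzero, so no common point exists.

No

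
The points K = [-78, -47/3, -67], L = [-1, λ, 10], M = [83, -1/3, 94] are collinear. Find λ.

Collinearity requires KL × KM = 0; each component is linear in λ.
The x-component gives (161)λ + (4025/3) = 0, so λ = -25/3.
The remaining components then also vanish.

-25/3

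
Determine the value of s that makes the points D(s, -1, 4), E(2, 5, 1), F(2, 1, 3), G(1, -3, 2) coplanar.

Coplanarity ⇔ det[DE; DF; DG] = 0.
Expanding, this is linear in s: (-12)s + (24) = 0.
So s = 2.

2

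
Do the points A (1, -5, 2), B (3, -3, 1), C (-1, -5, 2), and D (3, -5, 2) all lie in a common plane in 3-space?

The four points are coplanar iff the 3×3 determinant with rows AB, AC, AD is zero.
Rows: (2, 2, -1), (-2, 0, 0), (2, 0, 0).
Expanding along the first row: (2)(0) − (2)(0) + (-1)(0) = 0.
Zero determinant ⇒ coplanar.

Yes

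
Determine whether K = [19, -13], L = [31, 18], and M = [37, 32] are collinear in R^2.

KL = (12, 31), KM = (18, 45).
If collinear, KM would be a scalar multiple of KL. But (12)·(45) ≠ (31)·(18) (difference -18), so they are not parallel; the points are not collinear.

No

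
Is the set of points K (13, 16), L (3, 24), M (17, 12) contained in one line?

No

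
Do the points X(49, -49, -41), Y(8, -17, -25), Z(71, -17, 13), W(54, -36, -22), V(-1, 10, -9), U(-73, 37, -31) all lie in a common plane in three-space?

No

The plane through X, Y, Z has normal n = XY × XZ = (1216, 2566, -2016) and equation n·P = 16506.
Checking the remaining points: n·W = 17640, n·V = 42588, n·U = 68670.
Since n·W = 17640 ≠ 16506, W is off the plane and the points are not all coplanar.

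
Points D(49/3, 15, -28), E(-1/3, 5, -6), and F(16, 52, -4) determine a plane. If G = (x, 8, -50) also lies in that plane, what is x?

80/3

A normal to the plane is n = DE × DF = (-1054, 1178/3, -620).
G lies in the plane iff n · DG = 0.
This gives (-1054)x + (84320/3) = 0, so x = 80/3.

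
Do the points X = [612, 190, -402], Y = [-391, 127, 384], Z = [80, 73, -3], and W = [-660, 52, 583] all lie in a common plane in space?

No

With X as base: XY = (-1003, -63, 786), XZ = (-532, -117, 399), XW = (-1272, -138, 985).
XZ × XW = (-60183, 16492, -75408).
XY · (XZ × XW) = 53865.
Since 53865 ≠ 0, the four points are not coplanar.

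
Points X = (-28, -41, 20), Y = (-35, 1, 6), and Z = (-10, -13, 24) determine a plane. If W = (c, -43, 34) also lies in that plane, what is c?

-5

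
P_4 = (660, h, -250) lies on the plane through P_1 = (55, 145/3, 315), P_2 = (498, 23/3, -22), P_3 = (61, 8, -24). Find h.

The plane through P_1, P_2, P_3 has equation (581/3)x + 148155y − (52871/3)z = 4860065/3.
Substituting P_4: (148155)h + (13601210/3) = 4860065/3, so h = -59/3.

-59/3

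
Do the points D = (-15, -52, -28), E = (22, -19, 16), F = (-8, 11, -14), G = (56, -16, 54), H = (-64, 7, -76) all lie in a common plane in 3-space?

No

The plane through D, E, F has normal n = DE × DF = (-2310, -210, 2100) and equation n·P = -13230.
Checking the remaining points: n·G = -12600, n·H = -13230.
Since n·G = -12600 ≠ -13230, G is off the plane and the points are not all coplanar.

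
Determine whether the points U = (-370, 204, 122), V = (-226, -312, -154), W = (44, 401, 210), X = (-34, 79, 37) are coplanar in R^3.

The four points are coplanar iff the 3×3 determinant with rows UV, UW, UX is zero.
Rows: (144, -516, -276), (414, 197, 88), (336, -125, -85).
Expanding along the first row: (144)(-5745) − (-516)(-64758) + (-276)(-117942) = -1690416.
Nonzero ⇒ not coplanar.

No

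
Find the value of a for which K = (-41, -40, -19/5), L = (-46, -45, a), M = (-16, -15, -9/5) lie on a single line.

Direction KM = (25, 25, 2). From the x-coordinate of L, the parameter along the line is τ = (-46 − (-41))/25 = -1/5.
Then a = (-19/5) + (-1/5)·(2) = -21/5.

-21/5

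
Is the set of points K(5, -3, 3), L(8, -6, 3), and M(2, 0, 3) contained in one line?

KL = (3, -3, 0), KM = (-3, 3, 0).
KL × KM = (0, 0, 0).
The cross product vanishes, so the three points are collinear.

Yes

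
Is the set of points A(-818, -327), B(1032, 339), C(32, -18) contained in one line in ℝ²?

AB = (1850, 666), AC = (850, 309).
det[AB; AC] = (1850)(309) − (666)(850) = 5550.
The determinant is nonzero, so they are not collinear.

No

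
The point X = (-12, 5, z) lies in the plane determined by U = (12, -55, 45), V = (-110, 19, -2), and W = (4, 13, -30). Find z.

A normal to the plane is n = UV × UW = (-2354, -8774, -7704).
X lies in the plane iff n · UX = 0.
This gives (-7704)z + (-123264) = 0, so z = -16.

-16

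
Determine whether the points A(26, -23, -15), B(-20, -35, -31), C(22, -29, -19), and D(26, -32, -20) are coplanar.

No

With A as base: AB = (-46, -12, -16), AC = (-4, -6, -4), AD = (0, -9, -5).
AC × AD = (-6, -20, 36).
AB · (AC × AD) = -60.
Since -60 ≠ 0, the four points are not coplanar.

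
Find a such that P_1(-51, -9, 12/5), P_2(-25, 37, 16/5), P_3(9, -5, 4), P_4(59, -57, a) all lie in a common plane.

Normal to plane P_1P_2P_3: n = (352/5, 32/5, -2656); plane equation n·P = -50112/5.
Requiring n·P_4 = -50112/5: (-2656)a + (18944/5) = -50112/5.
So a = 26/5.

26/5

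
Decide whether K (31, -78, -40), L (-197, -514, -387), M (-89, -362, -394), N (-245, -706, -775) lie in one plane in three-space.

Yes

The four points are coplanar iff the 3×3 determinant with rows KL, KM, KN is zero.
Rows: (-228, -436, -347), (-120, -284, -354), (-276, -628, -735).
Expanding along the first row: (-228)(-13572) − (-436)(-9504) + (-347)(-3024) = 0.
Zero determinant ⇒ coplanar.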